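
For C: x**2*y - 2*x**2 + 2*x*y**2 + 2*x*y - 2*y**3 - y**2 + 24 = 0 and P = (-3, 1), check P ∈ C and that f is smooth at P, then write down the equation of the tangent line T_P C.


Tangent line at P: 10*x - 17*y + 47 = 0.

Step 1: f(-3, 1) = 0, so P lies on C.
Step 2: partial derivatives
  f_x(x, y) = 2*x*y - 4*x + 2*y**2 + 2*y, f_y(x, y) = x**2 + 4*x*y + 2*x - 6*y**2 - 2*y.
  f_x(P) = 10, f_y(P) = -17 (gradient nonzero, so P is smooth).
Step 3: tangent line at P: 10·(x − -3) + -17·(y − 1) = 0.
Expanding: 10*x - 17*y + 47 = 0.


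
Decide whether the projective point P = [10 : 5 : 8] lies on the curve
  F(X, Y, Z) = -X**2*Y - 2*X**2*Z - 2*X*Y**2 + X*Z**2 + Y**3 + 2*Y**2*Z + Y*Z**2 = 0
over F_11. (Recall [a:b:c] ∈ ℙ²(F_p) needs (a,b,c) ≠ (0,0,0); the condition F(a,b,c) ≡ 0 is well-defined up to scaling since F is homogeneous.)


F(10,5,8) ≡ 7 (mod 11); P is NOT on the curve.

Evaluate F(10, 5, 8) term-by-term (mod 11).
  -X**2*Y ↦ -1·100·5·1 = -500
  -2*X**2*Z ↦ -2·100·1·8 = -1600
  -2*X*Y**2 ↦ -2·10·25·1 = -500
  X*Z**2 ↦ 1·10·1·64 = 640
  Y**3 ↦ 1·1·125·1 = 125
  2*Y**2*Z ↦ 2·1·25·8 = 400
  Y*Z**2 ↦ 1·1·5·64 = 320
Sum: F(10, 5, 8) = (-500) + (-1600) + (-500) + (640) + (125) + (400) + (320) = -1115.
Reducing mod 11: -1115 ≡ 7 (mod 11).
Since F(a, b, c) ≡ 7 ≠ 0 (mod 11), P does NOT lie on the curve.


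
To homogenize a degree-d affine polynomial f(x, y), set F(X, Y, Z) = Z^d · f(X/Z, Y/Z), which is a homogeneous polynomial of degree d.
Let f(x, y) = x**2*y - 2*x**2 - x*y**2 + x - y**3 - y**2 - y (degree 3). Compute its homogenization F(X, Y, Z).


F(X, Y, Z) = X**2*Y - 2*X**2*Z - X*Y**2 + X*Z**2 - Y**3 - Y**2*Z - Y*Z**2

deg(f) = 3.
Substitute x = X/Z, y = Y/Z into f, then multiply by Z^3.
  monomial 1·x^2·y^1 ↦ 1·X^2·Y^1·Z^0.
  monomial -2·x^2·y^0 ↦ -2·X^2·Y^0·Z^1.
  monomial -1·x^1·y^2 ↦ -1·X^1·Y^2·Z^0.
  monomial 1·x^1·y^0 ↦ 1·X^1·Y^0·Z^2.
  monomial -1·x^0·y^3 ↦ -1·X^0·Y^3·Z^0.
  monomial -1·x^0·y^2 ↦ -1·X^0·Y^2·Z^1.
  monomial -1·x^0·y^1 ↦ -1·X^0·Y^1·Z^2.
Collecting: F(X, Y, Z) = X**2*Y - 2*X**2*Z - X*Y**2 + X*Z**2 - Y**3 - Y**2*Z - Y*Z**2.


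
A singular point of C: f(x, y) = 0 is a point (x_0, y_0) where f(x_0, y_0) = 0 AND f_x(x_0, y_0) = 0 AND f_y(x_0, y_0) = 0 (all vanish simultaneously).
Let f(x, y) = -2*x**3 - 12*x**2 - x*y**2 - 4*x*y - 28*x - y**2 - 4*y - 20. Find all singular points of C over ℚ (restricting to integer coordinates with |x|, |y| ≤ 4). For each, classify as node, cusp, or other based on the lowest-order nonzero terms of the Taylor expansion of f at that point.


Singular points: {(-2, -2)}; classification: cusp.

Compute partial derivatives:
  f_x = -6*x**2 - 24*x - y**2 - 4*y - 28.
  f_y = -2*x*y - 4*x - 2*y - 4.
Scan x_0 ∈ {−4, ..., 4}. For each x_0, f_y(x_0, y) is a polynomial in y; find its integer roots y ∈ {−4, ..., 4}, then test f_x and f at those candidates.
  x = -4: f_y(-4, y) = 6*y + 12; vanishes at y ∈ {-2}. (-4, -2): f_x = -24 ≠ 0.
  x = -3: f_y(-3, y) = 4*y + 8; vanishes at y ∈ {-2}. (-3, -2): f_x = -6 ≠ 0.
  x = -2: f_y(-2, y) = 2*y + 4; vanishes at y ∈ {-2}. (-2, -2): f_x = 0, f = 0 — SINGULAR.
  x = -1: f_y(-1, y) = 0; vanishes at y ∈ {-4, -3, -2, -1, 0, 1, 2, 3, 4}. (-1, -4): f_x = -10 ≠ 0; (-1, -3): f_x = -7 ≠ 0; (-1, -2): f_x = -6 ≠ 0; (-1, -1): f_x = -7 ≠ 0; (-1, 0): f_x = -10 ≠ 0; (-1, 1): f_x = -15 ≠ 0; (-1, 2): f_x = -22 ≠ 0; (-1, 3): f_x = -31 ≠ 0; (-1, 4): f_x = -42 ≠ 0.
  x = 0: f_y(0, y) = -2*y - 4; vanishes at y ∈ {-2}. (0, -2): f_x = -24 ≠ 0.
  x = 1: f_y(1, y) = -4*y - 8; vanishes at y ∈ {-2}. (1, -2): f_x = -54 ≠ 0.
  x = 2: f_y(2, y) = -6*y - 12; vanishes at y ∈ {-2}. (2, -2): f_x = -96 ≠ 0.
  x = 3: f_y(3, y) = -8*y - 16; vanishes at y ∈ {-2}. (3, -2): f_x = -150 ≠ 0.
  x = 4: f_y(4, y) = -10*y - 20; vanishes at y ∈ {-2}. (4, -2): f_x = -216 ≠ 0.
Only singular point on the grid: (-2, -2).
Classify: substitute x = -2 + u, y = -2 + v and expand: f = -2*u**3 - u*v**2 + v**2.
No constant or linear terms (consistent with a singular point). Quadratic part: v**2. Cubic part: -2*u**3 - u*v**2.
The quadratic part v**2 is a perfect square, so there is a single (double) tangent line v = 0, i.e. y = -2. Restricting the cubic part to that line (v = 0) leaves -2*u**3 ≠ 0, so f is not divisible by v and the branch is v² ≈ 2*u**3 to lowest order — this is a cusp.
Classification: cusp.


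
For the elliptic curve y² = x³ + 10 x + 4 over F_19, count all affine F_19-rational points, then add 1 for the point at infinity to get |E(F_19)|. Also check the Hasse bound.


Affine points = {(0, 2), (0, 17), (3, 2), (3, 17), (8, 8), (8, 11), (9, 5), (9, 14), (11, 1), (11, 18), (12, 3), (12, 16), (14, 0), (16, 2), (16, 17)}; affine count = 15; |E(F_19)| = 16.

Discriminant check: Δ ∝ 4a³ + 27b² = 4·10³ + 27·4² = 4·1000 + 27·16 ≡ 5 (mod 19). Nonzero ⇒ E is nonsingular.
For each x ∈ F_19, compute rhs = x³ + 10·x + 4 mod 19, then count y ∈ F_19 with y² ≡ rhs.
  x = 0: rhs = 4, matching y values: 2, 17 (2 points).
  x = 1: rhs = 15, matching y values: none (0 points).
  x = 2: rhs = 13, matching y values: none (0 points).
  x = 3: rhs = 4, matching y values: 2, 17 (2 points).
  x = 4: rhs = 13, matching y values: none (0 points).
  x = 5: rhs = 8, matching y values: none (0 points).
  x = 6: rhs = 14, matching y values: none (0 points).
  x = 7: rhs = 18, matching y values: none (0 points).
  x = 8: rhs = 7, matching y values: 8, 11 (2 points).
  x = 9: rhs = 6, matching y values: 5, 14 (2 points).
  x = 10: rhs = 2, matching y values: none (0 points).
  x = 11: rhs = 1, matching y values: 1, 18 (2 points).
  x = 12: rhs = 9, matching y values: 3, 16 (2 points).
  x = 13: rhs = 13, matching y values: none (0 points).
  x = 14: rhs = 0, matching y values: 0 (1 points).
  x = 15: rhs = 14, matching y values: none (0 points).
  x = 16: rhs = 4, matching y values: 2, 17 (2 points).
  x = 17: rhs = 14, matching y values: none (0 points).
  x = 18: rhs = 12, matching y values: none (0 points).
Total affine count: 15.
Full point count |E(F_19)| = 15 + 1 = 16.
Hasse bound: |16 − (19+1)| = |-4| = 4 ≤ 2√19 ≈ 8.7178 ✓.


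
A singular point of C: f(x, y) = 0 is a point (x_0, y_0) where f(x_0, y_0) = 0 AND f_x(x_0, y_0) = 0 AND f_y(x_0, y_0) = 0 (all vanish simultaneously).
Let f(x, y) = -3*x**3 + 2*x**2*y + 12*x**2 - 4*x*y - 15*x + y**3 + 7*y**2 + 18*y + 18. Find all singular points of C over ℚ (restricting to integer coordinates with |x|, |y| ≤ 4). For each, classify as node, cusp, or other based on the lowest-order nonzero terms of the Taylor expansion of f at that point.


Singular points: {(1, -2)}; classification: node.

Compute partial derivatives:
  f_x = -9*x**2 + 4*x*y + 24*x - 4*y - 15.
  f_y = 2*x**2 - 4*x + 3*y**2 + 14*y + 18.
Scan x_0 ∈ {−4, ..., 4}. For each x_0, f_y(x_0, y) is a polynomial in y; find its integer roots y ∈ {−4, ..., 4}, then test f_x and f at those candidates.
  x = -4: f_y(-4, y) = 3*y**2 + 14*y + 66; no integer root y with |y| ≤ 4.
  x = -3: f_y(-3, y) = 3*y**2 + 14*y + 48; no integer root y with |y| ≤ 4.
  x = -2: f_y(-2, y) = 3*y**2 + 14*y + 34; no integer root y with |y| ≤ 4.
  x = -1: f_y(-1, y) = 3*y**2 + 14*y + 24; no integer root y with |y| ≤ 4.
  x = 0: f_y(0, y) = 3*y**2 + 14*y + 18; no integer root y with |y| ≤ 4.
  x = 1: f_y(1, y) = 3*y**2 + 14*y + 16; vanishes at y ∈ {-2}. (1, -2): f_x = 0, f = 0 — SINGULAR.
  x = 2: f_y(2, y) = 3*y**2 + 14*y + 18; no integer root y with |y| ≤ 4.
  x = 3: f_y(3, y) = 3*y**2 + 14*y + 24; no integer root y with |y| ≤ 4.
  x = 4: f_y(4, y) = 3*y**2 + 14*y + 34; no integer root y with |y| ≤ 4.
Only singular point on the grid: (1, -2).
Classify: substitute x = 1 + u, y = -2 + v and expand: f = -3*u**3 + 2*u**2*v - u**2 + v**3 + v**2.
No constant or linear terms (consistent with a singular point). Quadratic part: -u**2 + v**2. Cubic part: -3*u**3 + 2*u**2*v + v**3.
The quadratic part v**2 - u**2 = (v − u)(v + u) splits into two distinct linear factors, so there are two distinct tangent lines y − -2 = ±(x − 1) — this is a node (ordinary double point).
Classification: node.


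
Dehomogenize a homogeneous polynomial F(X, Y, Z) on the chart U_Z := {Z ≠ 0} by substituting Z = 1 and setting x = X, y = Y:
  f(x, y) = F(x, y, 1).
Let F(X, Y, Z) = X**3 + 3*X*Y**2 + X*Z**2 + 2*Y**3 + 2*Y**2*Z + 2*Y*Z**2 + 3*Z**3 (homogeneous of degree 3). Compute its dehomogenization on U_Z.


f(x, y) = x**3 + 3*x*y**2 + x + 2*y**3 + 2*y**2 + 2*y + 3

On U_Z we set Z = 1. Each monomial c·X^i·Y^j·Z^k in F becomes c·x^i·y^j·1^k = c·x^i·y^j.
Substituting Z = 1: F(X, Y, 1) = x**3 + 3*x*y**2 + x + 2*y**3 + 2*y**2 + 2*y + 3.
Note: deg(f) ≤ deg(F) = 3; strict inequality happens when F is divisible by Z (lost terms).


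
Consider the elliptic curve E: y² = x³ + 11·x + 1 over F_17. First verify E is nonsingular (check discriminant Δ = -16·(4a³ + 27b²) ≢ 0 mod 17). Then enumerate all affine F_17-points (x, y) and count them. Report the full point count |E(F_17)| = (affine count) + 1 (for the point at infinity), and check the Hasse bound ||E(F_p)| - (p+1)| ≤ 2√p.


Affine points = {(0, 1), (0, 16), (1, 8), (1, 9), (7, 8), (7, 9), (9, 8), (9, 9), (11, 5), (11, 12), (12, 5), (12, 12), (14, 3), (14, 14)}; affine count = 14; |E(F_17)| = 15.

Discriminant check: Δ ∝ 4a³ + 27b² = 4·11³ + 27·1² = 4·1331 + 27·1 ≡ 13 (mod 17). Nonzero ⇒ E is nonsingular.
For each x ∈ F_17, compute rhs = x³ + 11·x + 1 mod 17, then count y ∈ F_17 with y² ≡ rhs.
  x = 0: rhs = 1, matching y values: 1, 16 (2 points).
  x = 1: rhs = 13, matching y values: 8, 9 (2 points).
  x = 2: rhs = 14, matching y values: none (0 points).
  x = 3: rhs = 10, matching y values: none (0 points).
  x = 4: rhs = 7, matching y values: none (0 points).
  x = 5: rhs = 11, matching y values: none (0 points).
  x = 6: rhs = 11, matching y values: none (0 points).
  x = 7: rhs = 13, matching y values: 8, 9 (2 points).
  x = 8: rhs = 6, matching y values: none (0 points).
  x = 9: rhs = 13, matching y values: 8, 9 (2 points).
  x = 10: rhs = 6, matching y values: none (0 points).
  x = 11: rhs = 8, matching y values: 5, 12 (2 points).
  x = 12: rhs = 8, matching y values: 5, 12 (2 points).
  x = 13: rhs = 12, matching y values: none (0 points).
  x = 14: rhs = 9, matching y values: 3, 14 (2 points).
  x = 15: rhs = 5, matching y values: none (0 points).
  x = 16: rhs = 6, matching y values: none (0 points).
Total affine count: 14.
Full point count |E(F_17)| = 14 + 1 = 15.
Hasse bound: |15 − (17+1)| = |-3| = 3 ≤ 2√17 ≈ 8.2462 ✓.


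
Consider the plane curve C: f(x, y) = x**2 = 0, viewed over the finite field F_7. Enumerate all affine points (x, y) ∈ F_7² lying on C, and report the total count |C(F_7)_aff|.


Affine F_7-points: {(0, 0), (0, 1), (0, 2), (0, 3), (0, 4), (0, 5), (0, 6)}; count = 7.

For each of the 49 pairs (x, y) ∈ F_7², evaluate f(x, y) mod 7. Record the zeros.
  x = 0: [0↦0, 1↦0, 2↦0, 3↦0, 4↦0, 5↦0, 6↦0]  zeros at y ∈ {0, 1, 2, 3, 4, 5, 6}
  x = 1: [0↦1, 1↦1, 2↦1, 3↦1, 4↦1, 5↦1, 6↦1]  zeros at y ∈ ∅
  x = 2: [0↦4, 1↦4, 2↦4, 3↦4, 4↦4, 5↦4, 6↦4]  zeros at y ∈ ∅
  x = 3: [0↦2, 1↦2, 2↦2, 3↦2, 4↦2, 5↦2, 6↦2]  zeros at y ∈ ∅
  x = 4: [0↦2, 1↦2, 2↦2, 3↦2, 4↦2, 5↦2, 6↦2]  zeros at y ∈ ∅
  x = 5: [0↦4, 1↦4, 2↦4, 3↦4, 4↦4, 5↦4, 6↦4]  zeros at y ∈ ∅
  x = 6: [0↦1, 1↦1, 2↦1, 3↦1, 4↦1, 5↦1, 6↦1]  zeros at y ∈ ∅
Collecting zeros: affine points = {(0, 0), (0, 1), (0, 2), (0, 3), (0, 4), (0, 5), (0, 6)}.
Total count |C(F_7)_aff| = 7.


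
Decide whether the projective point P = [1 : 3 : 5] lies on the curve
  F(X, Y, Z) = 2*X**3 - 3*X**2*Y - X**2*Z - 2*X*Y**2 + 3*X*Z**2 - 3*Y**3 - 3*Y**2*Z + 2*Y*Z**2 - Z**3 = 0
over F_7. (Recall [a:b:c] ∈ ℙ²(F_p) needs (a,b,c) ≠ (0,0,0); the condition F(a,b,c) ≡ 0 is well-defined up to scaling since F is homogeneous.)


F(1,3,5) ≡ 1 (mod 7); P is NOT on the curve.

Evaluate F(1, 3, 5) term-by-term (mod 7).
  2*X**3 ↦ 2·1·1·1 = 2
  -3*X**2*Y ↦ -3·1·3·1 = -9
  -X**2*Z ↦ -1·1·1·5 = -5
  -2*X*Y**2 ↦ -2·1·9·1 = -18
  3*X*Z**2 ↦ 3·1·1·25 = 75
  -3*Y**3 ↦ -3·1·27·1 = -81
  -3*Y**2*Z ↦ -3·1·9·5 = -135
  2*Y*Z**2 ↦ 2·1·3·25 = 150
  -Z**3 ↦ -1·1·1·125 = -125
Sum: F(1, 3, 5) = (2) + (-9) + (-5) + (-18) + (75) + (-81) + (-135) + (150) + (-125) = -146.
Reducing mod 7: -146 ≡ 1 (mod 7).
Since F(a, b, c) ≡ 1 ≠ 0 (mod 7), P does NOT lie on the curve.


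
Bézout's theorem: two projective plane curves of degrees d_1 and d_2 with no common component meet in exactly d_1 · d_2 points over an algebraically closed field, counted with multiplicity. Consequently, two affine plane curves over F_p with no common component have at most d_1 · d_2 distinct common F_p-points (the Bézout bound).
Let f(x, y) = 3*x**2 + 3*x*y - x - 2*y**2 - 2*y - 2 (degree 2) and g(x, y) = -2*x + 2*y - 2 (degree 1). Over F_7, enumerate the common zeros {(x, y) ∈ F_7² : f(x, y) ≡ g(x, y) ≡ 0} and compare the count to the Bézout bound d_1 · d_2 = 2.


Common zeros: {(4, 5)}; count = 1; Bézout bound = 2.

deg(f) = 2, deg(g) = 1, so Bézout bound = 2.
Scan x ∈ F_7. For each x, list the y ∈ F_7 with f(x, y) ≡ 0 and those with g(x, y) ≡ 0 (mod 7); the common zeros in that column are the intersection.
  x = 0: f ≡ 0 at y ∈ {2, 4}; g ≡ 0 at y ∈ {1}; common: ∅.
  x = 1: f ≡ 0 at y ∈ {0, 4}; g ≡ 0 at y ∈ {2}; common: ∅.
  x = 2: f ≡ 0 at y ∈ ∅; g ≡ 0 at y ∈ {3}; common: ∅.
  x = 3: f ≡ 0 at y ∈ {2, 5}; g ≡ 0 at y ∈ {4}; common: ∅.
  x = 4: f ≡ 0 at y ∈ {0, 5}; g ≡ 0 at y ∈ {5}; common: {5}.
  x = 5: f ≡ 0 at y ∈ ∅; g ≡ 0 at y ∈ {6}; common: ∅.
  x = 6: f ≡ 0 at y ∈ ∅; g ≡ 0 at y ∈ {0}; common: ∅.
Collecting: common zeros = {(4, 5)}, so the count is 1.
Comparison with the Bézout bound: 1 ≤ 2 = deg(f)·deg(g), as expected for curves with no common component (the affine F_7-count falls short of the bound because intersections may lie at infinity, over extension fields, or carry multiplicity).


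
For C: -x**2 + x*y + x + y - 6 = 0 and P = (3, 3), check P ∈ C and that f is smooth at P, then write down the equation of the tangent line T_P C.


Tangent line at P: -2*x + 4*y - 6 = 0.

Step 1: f(3, 3) = 0, so P lies on C.
Step 2: partial derivatives
  f_x(x, y) = -2*x + y + 1, f_y(x, y) = x + 1.
  f_x(P) = -2, f_y(P) = 4 (gradient nonzero, so P is smooth).
Step 3: tangent line at P: -2·(x − 3) + 4·(y − 3) = 0.
Expanding: -2*x + 4*y - 6 = 0.


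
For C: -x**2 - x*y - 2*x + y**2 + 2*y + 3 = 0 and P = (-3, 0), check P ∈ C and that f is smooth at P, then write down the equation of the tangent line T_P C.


Tangent line at P: 4*x + 5*y + 12 = 0.

Step 1: f(-3, 0) = 0, so P lies on C.
Step 2: partial derivatives
  f_x(x, y) = -2*x - y - 2, f_y(x, y) = -x + 2*y + 2.
  f_x(P) = 4, f_y(P) = 5 (gradient nonzero, so P is smooth).
Step 3: tangent line at P: 4·(x − -3) + 5·(y − 0) = 0.
Expanding: 4*x + 5*y + 12 = 0.


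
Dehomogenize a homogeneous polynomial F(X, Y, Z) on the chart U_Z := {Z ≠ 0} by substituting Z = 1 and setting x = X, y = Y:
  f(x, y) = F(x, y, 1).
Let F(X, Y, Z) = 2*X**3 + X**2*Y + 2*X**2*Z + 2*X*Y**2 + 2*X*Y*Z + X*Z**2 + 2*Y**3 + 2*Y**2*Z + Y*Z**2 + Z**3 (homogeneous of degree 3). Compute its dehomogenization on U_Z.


f(x, y) = 2*x**3 + x**2*y + 2*x**2 + 2*x*y**2 + 2*x*y + x + 2*y**3 + 2*y**2 + y + 1

On U_Z we set Z = 1. Each monomial c·X^i·Y^j·Z^k in F becomes c·x^i·y^j·1^k = c·x^i·y^j.
Substituting Z = 1: F(X, Y, 1) = 2*x**3 + x**2*y + 2*x**2 + 2*x*y**2 + 2*x*y + x + 2*y**3 + 2*y**2 + y + 1.
Note: deg(f) ≤ deg(F) = 3; strict inequality happens when F is divisible by Z (lost terms).


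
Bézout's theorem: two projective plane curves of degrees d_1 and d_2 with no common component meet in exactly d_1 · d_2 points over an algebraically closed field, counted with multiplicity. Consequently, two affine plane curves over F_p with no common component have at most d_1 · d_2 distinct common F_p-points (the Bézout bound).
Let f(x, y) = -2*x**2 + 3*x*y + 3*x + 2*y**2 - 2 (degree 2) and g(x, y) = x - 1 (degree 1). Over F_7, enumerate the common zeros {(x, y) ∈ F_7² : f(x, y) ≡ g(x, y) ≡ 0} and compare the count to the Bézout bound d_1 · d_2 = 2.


Common zeros: ∅; count = 0; Bézout bound = 2.

deg(f) = 2, deg(g) = 1, so Bézout bound = 2.
Scan x ∈ F_7. For each x, list the y ∈ F_7 with f(x, y) ≡ 0 and those with g(x, y) ≡ 0 (mod 7); the common zeros in that column are the intersection.
  x = 0: f ≡ 0 at y ∈ {1, 6}; g ≡ 0 at y ∈ ∅; common: ∅.
  x = 1: f ≡ 0 at y ∈ ∅; g ≡ 0 at y ∈ {0, 1, 2, 3, 4, 5, 6}; common: ∅.
  x = 2: f ≡ 0 at y ∈ ∅; g ≡ 0 at y ∈ ∅; common: ∅.
  x = 3: f ≡ 0 at y ∈ {1, 5}; g ≡ 0 at y ∈ ∅; common: ∅.
  x = 4: f ≡ 0 at y ∈ ∅; g ≡ 0 at y ∈ ∅; common: ∅.
  x = 5: f ≡ 0 at y ∈ ∅; g ≡ 0 at y ∈ ∅; common: ∅.
  x = 6: f ≡ 0 at y ∈ {0, 5}; g ≡ 0 at y ∈ ∅; common: ∅.
Collecting: common zeros = ∅, so the count is 0.
Comparison with the Bézout bound: 0 ≤ 2 = deg(f)·deg(g), as expected for curves with no common component (the affine F_7-count falls short of the bound because intersections may lie at infinity, over extension fields, or carry multiplicity).


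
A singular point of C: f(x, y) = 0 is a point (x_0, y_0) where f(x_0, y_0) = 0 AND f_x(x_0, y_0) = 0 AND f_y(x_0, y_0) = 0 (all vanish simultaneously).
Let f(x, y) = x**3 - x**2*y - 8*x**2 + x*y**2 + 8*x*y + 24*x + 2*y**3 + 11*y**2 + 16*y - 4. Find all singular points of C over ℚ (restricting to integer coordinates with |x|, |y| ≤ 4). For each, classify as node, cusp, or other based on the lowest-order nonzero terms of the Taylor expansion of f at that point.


Singular points: {(2, -2)}; classification: cusp.

Compute partial derivatives:
  f_x = 3*x**2 - 2*x*y - 16*x + y**2 + 8*y + 24.
  f_y = -x**2 + 2*x*y + 8*x + 6*y**2 + 22*y + 16.
Scan x_0 ∈ {−4, ..., 4}. For each x_0, f_y(x_0, y) is a polynomial in y; find its integer roots y ∈ {−4, ..., 4}, then test f_x and f at those candidates.
  x = -4: f_y(-4, y) = 6*y**2 + 14*y - 32; no integer root y with |y| ≤ 4.
  x = -3: f_y(-3, y) = 6*y**2 + 16*y - 17; no integer root y with |y| ≤ 4.
  x = -2: f_y(-2, y) = 6*y**2 + 18*y - 4; no integer root y with |y| ≤ 4.
  x = -1: f_y(-1, y) = 6*y**2 + 20*y + 7; no integer root y with |y| ≤ 4.
  x = 0: f_y(0, y) = 6*y**2 + 22*y + 16; vanishes at y ∈ {-1}. (0, -1): f_x = 17 ≠ 0.
  x = 1: f_y(1, y) = 6*y**2 + 24*y + 23; no integer root y with |y| ≤ 4.
  x = 2: f_y(2, y) = 6*y**2 + 26*y + 28; vanishes at y ∈ {-2}. (2, -2): f_x = 0, f = 0 — SINGULAR.
  x = 3: f_y(3, y) = 6*y**2 + 28*y + 31; no integer root y with |y| ≤ 4.
  x = 4: f_y(4, y) = 6*y**2 + 30*y + 32; no integer root y with |y| ≤ 4.
Only singular point on the grid: (2, -2).
Classify: substitute x = 2 + u, y = -2 + v and expand: f = u**3 - u**2*v + u*v**2 + 2*v**3 + v**2.
No constant or linear terms (consistent with a singular point). Quadratic part: v**2. Cubic part: u**3 - u**2*v + u*v**2 + 2*v**3.
The quadratic part v**2 is a perfect square, so there is a single (double) tangent line v = 0, i.e. y = -2. Restricting the cubic part to that line (v = 0) leaves u**3 ≠ 0, so f is not divisible by v and the branch is v² ≈ -u**3 to lowest order — this is a cusp.
Classification: cusp.


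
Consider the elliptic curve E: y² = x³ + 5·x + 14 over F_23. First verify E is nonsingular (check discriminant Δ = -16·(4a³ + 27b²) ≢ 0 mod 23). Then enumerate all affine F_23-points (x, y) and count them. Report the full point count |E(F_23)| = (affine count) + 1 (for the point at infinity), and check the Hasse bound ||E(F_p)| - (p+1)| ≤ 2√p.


Affine points = {(2, 3), (2, 20), (4, 11), (4, 12), (5, 7), (5, 16), (7, 1), (7, 22), (9, 11), (9, 12), (10, 11), (10, 12), (12, 10), (12, 13), (16, 2), (16, 21), (18, 5), (18, 18), (20, 8), (20, 15), (22, 10), (22, 13)}; affine count = 22; |E(F_23)| = 23.

Discriminant check: Δ ∝ 4a³ + 27b² = 4·5³ + 27·14² = 4·125 + 27·196 ≡ 19 (mod 23). Nonzero ⇒ E is nonsingular.
For each x ∈ F_23, compute rhs = x³ + 5·x + 14 mod 23, then count y ∈ F_23 with y² ≡ rhs.
  x = 0: rhs = 14, matching y values: none (0 points).
  x = 1: rhs = 20, matching y values: none (0 points).
  x = 2: rhs = 9, matching y values: 3, 20 (2 points).
  x = 3: rhs = 10, matching y values: none (0 points).
  x = 4: rhs = 6, matching y values: 11, 12 (2 points).
  x = 5: rhs = 3, matching y values: 7, 16 (2 points).
  x = 6: rhs = 7, matching y values: none (0 points).
  x = 7: rhs = 1, matching y values: 1, 22 (2 points).
  x = 8: rhs = 14, matching y values: none (0 points).
  x = 9: rhs = 6, matching y values: 11, 12 (2 points).
  x = 10: rhs = 6, matching y values: 11, 12 (2 points).
  x = 11: rhs = 20, matching y values: none (0 points).
  x = 12: rhs = 8, matching y values: 10, 13 (2 points).
  x = 13: rhs = 22, matching y values: none (0 points).
  x = 14: rhs = 22, matching y values: none (0 points).
  x = 15: rhs = 14, matching y values: none (0 points).
  x = 16: rhs = 4, matching y values: 2, 21 (2 points).
  x = 17: rhs = 21, matching y values: none (0 points).
  x = 18: rhs = 2, matching y values: 5, 18 (2 points).
  x = 19: rhs = 22, matching y values: none (0 points).
  x = 20: rhs = 18, matching y values: 8, 15 (2 points).
  x = 21: rhs = 19, matching y values: none (0 points).
  x = 22: rhs = 8, matching y values: 10, 13 (2 points).
Total affine count: 22.
Full point count |E(F_23)| = 22 + 1 = 23.
Hasse bound: |23 − (23+1)| = |-1| = 1 ≤ 2√23 ≈ 9.5917 ✓.


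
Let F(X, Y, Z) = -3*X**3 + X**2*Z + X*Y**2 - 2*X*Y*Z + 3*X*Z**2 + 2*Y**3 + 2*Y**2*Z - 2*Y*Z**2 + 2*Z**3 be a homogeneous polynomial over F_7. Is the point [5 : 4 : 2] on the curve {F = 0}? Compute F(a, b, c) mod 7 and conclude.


F(5,4,2) ≡ 2 (mod 7); P is NOT on the curve.

Evaluate F(5, 4, 2) term-by-term (mod 7).
  -3*X**3 ↦ -3·125·1·1 = -375
  X**2*Z ↦ 1·25·1·2 = 50
  X*Y**2 ↦ 1·5·16·1 = 80
  -2*X*Y*Z ↦ -2·5·4·2 = -80
  3*X*Z**2 ↦ 3·5·1·4 = 60
  2*Y**3 ↦ 2·1·64·1 = 128
  2*Y**2*Z ↦ 2·1·16·2 = 64
  -2*Y*Z**2 ↦ -2·1·4·4 = -32
  2*Z**3 ↦ 2·1·1·8 = 16
Sum: F(5, 4, 2) = (-375) + (50) + (80) + (-80) + (60) + (128) + (64) + (-32) + (16) = -89.
Reducing mod 7: -89 ≡ 2 (mod 7).
Since F(a, b, c) ≡ 2 ≠ 0 (mod 7), P does NOT lie on the curve.


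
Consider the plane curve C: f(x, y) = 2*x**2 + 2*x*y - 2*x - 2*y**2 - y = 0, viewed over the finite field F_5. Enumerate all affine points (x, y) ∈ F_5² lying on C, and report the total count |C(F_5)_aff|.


Affine F_5-points: {(0, 0), (0, 2), (1, 0), (1, 3), (2, 1), (2, 3), (3, 1), (3, 4), (4, 2), (4, 4)}; count = 10.

For each of the 25 pairs (x, y) ∈ F_5², evaluate f(x, y) mod 5. Record the zeros.
  x = 0: [0↦0, 1↦2, 2↦0, 3↦4, 4↦4]  zeros at y ∈ {0, 2}
  x = 1: [0↦0, 1↦4, 2↦4, 3↦0, 4↦2]  zeros at y ∈ {0, 3}
  x = 2: [0↦4, 1↦0, 2↦2, 3↦0, 4↦4]  zeros at y ∈ {1, 3}
  x = 3: [0↦2, 1↦0, 2↦4, 3↦4, 4↦0]  zeros at y ∈ {1, 4}
  x = 4: [0↦4, 1↦4, 2↦0, 3↦2, 4↦0]  zeros at y ∈ {2, 4}
Collecting zeros: affine points = {(0, 0), (0, 2), (1, 0), (1, 3), (2, 1), (2, 3), (3, 1), (3, 4), (4, 2), (4, 4)}.
Total count |C(F_5)_aff| = 10.


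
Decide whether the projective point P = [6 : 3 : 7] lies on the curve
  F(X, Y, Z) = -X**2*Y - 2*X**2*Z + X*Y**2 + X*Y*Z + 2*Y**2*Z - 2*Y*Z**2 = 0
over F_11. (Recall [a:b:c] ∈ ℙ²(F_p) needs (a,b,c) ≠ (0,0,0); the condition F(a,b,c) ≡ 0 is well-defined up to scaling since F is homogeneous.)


F(6,3,7) ≡ 5 (mod 11); P is NOT on the curve.

Evaluate F(6, 3, 7) term-by-term (mod 11).
  -X**2*Y ↦ -1·36·3·1 = -108
  -2*X**2*Z ↦ -2·36·1·7 = -504
  X*Y**2 ↦ 1·6·9·1 = 54
  X*Y*Z ↦ 1·6·3·7 = 126
  2*Y**2*Z ↦ 2·1·9·7 = 126
  -2*Y*Z**2 ↦ -2·1·3·49 = -294
Sum: F(6, 3, 7) = (-108) + (-504) + (54) + (126) + (126) + (-294) = -600.
Reducing mod 11: -600 ≡ 5 (mod 11).
Since F(a, b, c) ≡ 5 ≠ 0 (mod 11), P does NOT lie on the curve.


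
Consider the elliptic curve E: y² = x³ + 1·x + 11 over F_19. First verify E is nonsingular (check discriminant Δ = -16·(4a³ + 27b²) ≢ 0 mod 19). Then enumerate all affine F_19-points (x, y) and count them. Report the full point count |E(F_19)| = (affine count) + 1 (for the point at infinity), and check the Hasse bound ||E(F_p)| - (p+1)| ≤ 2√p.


Affine points = {(0, 7), (0, 12), (6, 9), (6, 10), (7, 0), (11, 2), (11, 17), (13, 6), (13, 13), (15, 0), (16, 0), (17, 1), (17, 18), (18, 3), (18, 16)}; affine count = 15; |E(F_19)| = 16.

Discriminant check: Δ ∝ 4a³ + 27b² = 4·1³ + 27·11² = 4·1 + 27·121 ≡ 3 (mod 19). Nonzero ⇒ E is nonsingular.
For each x ∈ F_19, compute rhs = x³ + 1·x + 11 mod 19, then count y ∈ F_19 with y² ≡ rhs.
  x = 0: rhs = 11, matching y values: 7, 12 (2 points).
  x = 1: rhs = 13, matching y values: none (0 points).
  x = 2: rhs = 2, matching y values: none (0 points).
  x = 3: rhs = 3, matching y values: none (0 points).
  x = 4: rhs = 3, matching y values: none (0 points).
  x = 5: rhs = 8, matching y values: none (0 points).
  x = 6: rhs = 5, matching y values: 9, 10 (2 points).
  x = 7: rhs = 0, matching y values: 0 (1 points).
  x = 8: rhs = 18, matching y values: none (0 points).
  x = 9: rhs = 8, matching y values: none (0 points).
  x = 10: rhs = 14, matching y values: none (0 points).
  x = 11: rhs = 4, matching y values: 2, 17 (2 points).
  x = 12: rhs = 3, matching y values: none (0 points).
  x = 13: rhs = 17, matching y values: 6, 13 (2 points).
  x = 14: rhs = 14, matching y values: none (0 points).
  x = 15: rhs = 0, matching y values: 0 (1 points).
  x = 16: rhs = 0, matching y values: 0 (1 points).
  x = 17: rhs = 1, matching y values: 1, 18 (2 points).
  x = 18: rhs = 9, matching y values: 3, 16 (2 points).
Total affine count: 15.
Full point count |E(F_19)| = 15 + 1 = 16.
Hasse bound: |16 − (19+1)| = |-4| = 4 ≤ 2√19 ≈ 8.7178 ✓.


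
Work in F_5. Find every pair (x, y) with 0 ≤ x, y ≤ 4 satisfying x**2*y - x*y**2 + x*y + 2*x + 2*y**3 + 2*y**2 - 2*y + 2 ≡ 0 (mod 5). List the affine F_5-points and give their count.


Affine F_5-points: {(2, 2), (2, 4), (3, 2), (3, 4), (4, 0), (4, 3)}; count = 6.

For each of the 25 pairs (x, y) ∈ F_5², evaluate f(x, y) mod 5. Record the zeros.
  x = 0: [0↦2, 1↦4, 2↦2, 3↦3, 4↦4]  zeros at y ∈ ∅
  x = 1: [0↦4, 1↦2, 2↦4, 3↦2, 4↦3]  zeros at y ∈ ∅
  x = 2: [0↦1, 1↦2, 2↦0, 3↦2, 4↦0]  zeros at y ∈ {2, 4}
  x = 3: [0↦3, 1↦4, 2↦0, 3↦3, 4↦0]  zeros at y ∈ {2, 4}
  x = 4: [0↦0, 1↦3, 2↦4, 3↦0, 4↦3]  zeros at y ∈ {0, 3}
Collecting zeros: affine points = {(2, 2), (2, 4), (3, 2), (3, 4), (4, 0), (4, 3)}.
Total count |C(F_5)_aff| = 6.


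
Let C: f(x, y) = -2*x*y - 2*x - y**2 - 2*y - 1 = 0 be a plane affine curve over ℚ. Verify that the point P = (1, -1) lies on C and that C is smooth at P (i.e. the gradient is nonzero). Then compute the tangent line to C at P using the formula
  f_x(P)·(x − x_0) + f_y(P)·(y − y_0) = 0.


Tangent line at P: -2*y - 2 = 0.

Step 1: f(1, -1) = 0, so P lies on C.
Step 2: partial derivatives
  f_x(x, y) = -2*y - 2, f_y(x, y) = -2*x - 2*y - 2.
  f_x(P) = 0, f_y(P) = -2 (gradient nonzero, so P is smooth).
Step 3: tangent line at P: 0·(x − 1) + -2·(y − -1) = 0.
Expanding: -2*y - 2 = 0.


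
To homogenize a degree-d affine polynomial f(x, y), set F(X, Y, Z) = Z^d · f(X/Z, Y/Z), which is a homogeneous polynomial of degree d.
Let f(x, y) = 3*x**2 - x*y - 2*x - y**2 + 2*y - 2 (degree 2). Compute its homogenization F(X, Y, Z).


F(X, Y, Z) = 3*X**2 - X*Y - 2*X*Z - Y**2 + 2*Y*Z - 2*Z**2

deg(f) = 2.
Substitute x = X/Z, y = Y/Z into f, then multiply by Z^2.
  monomial 3·x^2·y^0 ↦ 3·X^2·Y^0·Z^0.
  monomial -1·x^1·y^1 ↦ -1·X^1·Y^1·Z^0.
  monomial -2·x^1·y^0 ↦ -2·X^1·Y^0·Z^1.
  monomial -1·x^0·y^2 ↦ -1·X^0·Y^2·Z^0.
  monomial 2·x^0·y^1 ↦ 2·X^0·Y^1·Z^1.
  monomial -2·x^0·y^0 ↦ -2·X^0·Y^0·Z^2.
Collecting: F(X, Y, Z) = 3*X**2 - X*Y - 2*X*Z - Y**2 + 2*Y*Z - 2*Z**2.


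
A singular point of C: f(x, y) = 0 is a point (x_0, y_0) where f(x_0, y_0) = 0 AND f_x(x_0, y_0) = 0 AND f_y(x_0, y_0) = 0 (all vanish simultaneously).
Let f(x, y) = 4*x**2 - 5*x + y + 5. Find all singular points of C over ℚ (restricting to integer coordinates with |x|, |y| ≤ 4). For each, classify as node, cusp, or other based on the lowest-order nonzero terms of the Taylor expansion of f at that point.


No singular points in the scanned grid; C is smooth there.

Compute partial derivatives:
  f_x = 8*x - 5.
  f_y = 1.
f_y = 1 is a nonzero constant, so f_y never vanishes: no point (x, y) can satisfy f = f_x = f_y = 0. In particular no (x, y) ∈ {−4, ..., 4}² is singular; the curve is smooth.


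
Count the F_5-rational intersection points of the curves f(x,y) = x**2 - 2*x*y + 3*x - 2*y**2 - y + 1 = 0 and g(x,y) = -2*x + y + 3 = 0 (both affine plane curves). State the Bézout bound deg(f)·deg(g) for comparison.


Common zeros: {(3, 3)}; count = 1; Bézout bound = 2.

deg(f) = 2, deg(g) = 1, so Bézout bound = 2.
Scan x ∈ F_5. For each x, list the y ∈ F_5 with f(x, y) ≡ 0 and those with g(x, y) ≡ 0 (mod 5); the common zeros in that column are the intersection.
  x = 0: f ≡ 0 at y ∈ {3, 4}; g ≡ 0 at y ∈ {2}; common: ∅.
  x = 1: f ≡ 0 at y ∈ {0, 1}; g ≡ 0 at y ∈ {4}; common: ∅.
  x = 2: f ≡ 0 at y ∈ ∅; g ≡ 0 at y ∈ {1}; common: ∅.
  x = 3: f ≡ 0 at y ∈ {1, 3}; g ≡ 0 at y ∈ {3}; common: {3}.
  x = 4: f ≡ 0 at y ∈ ∅; g ≡ 0 at y ∈ {0}; common: ∅.
Collecting: common zeros = {(3, 3)}, so the count is 1.
Comparison with the Bézout bound: 1 ≤ 2 = deg(f)·deg(g), as expected for curves with no common component (the affine F_5-count falls short of the bound because intersections may lie at infinity, over extension fields, or carry multiplicity).


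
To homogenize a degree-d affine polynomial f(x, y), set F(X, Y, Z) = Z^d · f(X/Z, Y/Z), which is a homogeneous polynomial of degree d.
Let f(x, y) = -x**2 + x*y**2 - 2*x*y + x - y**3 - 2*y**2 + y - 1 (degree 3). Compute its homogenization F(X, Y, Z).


F(X, Y, Z) = -X**2*Z + X*Y**2 - 2*X*Y*Z + X*Z**2 - Y**3 - 2*Y**2*Z + Y*Z**2 - Z**3

deg(f) = 3.
Substitute x = X/Z, y = Y/Z into f, then multiply by Z^3.
  monomial -1·x^2·y^0 ↦ -1·X^2·Y^0·Z^1.
  monomial 1·x^1·y^2 ↦ 1·X^1·Y^2·Z^0.
  monomial -2·x^1·y^1 ↦ -2·X^1·Y^1·Z^1.
  monomial 1·x^1·y^0 ↦ 1·X^1·Y^0·Z^2.
  monomial -1·x^0·y^3 ↦ -1·X^0·Y^3·Z^0.
  monomial -2·x^0·y^2 ↦ -2·X^0·Y^2·Z^1.
  monomial 1·x^0·y^1 ↦ 1·X^0·Y^1·Z^2.
  monomial -1·x^0·y^0 ↦ -1·X^0·Y^0·Z^3.
Collecting: F(X, Y, Z) = -X**2*Z + X*Y**2 - 2*X*Y*Z + X*Z**2 - Y**3 - 2*Y**2*Z + Y*Z**2 - Z**3.


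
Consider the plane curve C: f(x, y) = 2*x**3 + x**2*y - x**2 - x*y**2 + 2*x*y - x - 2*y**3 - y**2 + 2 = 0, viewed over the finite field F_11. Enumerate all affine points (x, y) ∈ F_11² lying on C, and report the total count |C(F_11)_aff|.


Affine F_11-points: {(1, 6), (2, 2), (2, 4), (2, 9), (3, 0), (3, 4), (3, 5), (4, 0), (8, 1), (10, 0), (10, 4), (10, 7)}; count = 12.

For each of the 121 pairs (x, y) ∈ F_11², evaluate f(x, y) mod 11. Record the zeros.
  x = 0: [0↦2, 1↦10, 2↦4, 3↦5, 4↦1, 5↦2, 6↦7, 7↦4, 8↦3, 9↦3, 10↦3]  zeros at y ∈ ∅
  x = 1: [0↦2, 1↦1, 2↦6, 3↦5, 4↦8, 5↦3, 6↦0, 7↦9, 8↦7, 9↦4, 10↦10]  zeros at y ∈ {6}
  x = 2: [0↦1, 1↦4, 2↦0, 3↦10, 4↦0, 5↦2, 6↦4, 7↦5, 8↦4, 9↦0, 10↦3]  zeros at y ∈ {2, 4, 9}
  x = 3: [0↦0, 1↦9, 2↦9, 3↦10, 4↦0, 5↦0, 6↦9, 7↦4, 8↦6, 9↦3, 10↦5]  zeros at y ∈ {0, 4, 5}
  x = 4: [0↦0, 1↦6, 2↦1, 3↦6, 4↦9, 5↦9, 6↦5, 7↦7, 8↦3, 9↦3, 10↦6]  zeros at y ∈ {0}
  x = 5: [0↦2, 1↦7, 2↦10, 3↦10, 4↦6, 5↦8, 6↦4, 7↦4, 8↦7, 9↦1, 10↦7]  zeros at y ∈ ∅
  x = 6: [0↦7, 1↦2, 2↦4, 3↦1, 4↦3, 5↦9, 6↦7, 7↦7, 8↦8, 9↦9, 10↦9]  zeros at y ∈ ∅
  x = 7: [0↦5, 1↦3, 2↦6, 3↦2, 4↦1, 5↦2, 6↦4, 7↦6, 8↦7, 9↦6, 10↦2]  zeros at y ∈ ∅
  x = 8: [0↦8, 1↦0, 2↦6, 3↦3, 4↦1, 5↦10, 6↦7, 7↦2, 8↦5, 9↦4, 10↦9]  zeros at y ∈ {1}
  x = 9: [0↦6, 1↦5, 2↦5, 3↦5, 4↦4, 5↦1, 6↦6, 7↦7, 8↦3, 9↦4, 10↦9]  zeros at y ∈ ∅
  x = 10: [0↦0, 1↦8, 2↦4, 3↦9, 4↦0, 5↦9, 6↦2, 7↦0, 8↦2, 9↦7, 10↦3]  zeros at y ∈ {0, 4, 7}
Collecting zeros: affine points = {(1, 6), (2, 2), (2, 4), (2, 9), (3, 0), (3, 4), (3, 5), (4, 0), (8, 1), (10, 0), (10, 4), (10, 7)}.
Total count |C(F_11)_aff| = 12.


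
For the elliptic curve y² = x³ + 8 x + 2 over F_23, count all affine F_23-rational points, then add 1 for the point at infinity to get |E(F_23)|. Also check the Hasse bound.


Affine points = {(0, 5), (0, 18), (2, 7), (2, 16), (4, 11), (4, 12), (5, 11), (5, 12), (6, 6), (6, 17), (8, 7), (8, 16), (10, 1), (10, 22), (11, 8), (11, 15), (12, 3), (12, 20), (13, 7), (13, 16), (14, 11), (14, 12), (15, 1), (15, 22), (21, 1), (21, 22), (22, 4), (22, 19)}; affine count = 28; |E(F_23)| = 29.

Discriminant check: Δ ∝ 4a³ + 27b² = 4·8³ + 27·2² = 4·512 + 27·4 ≡ 17 (mod 23). Nonzero ⇒ E is nonsingular.
For each x ∈ F_23, compute rhs = x³ + 8·x + 2 mod 23, then count y ∈ F_23 with y² ≡ rhs.
  x = 0: rhs = 2, matching y values: 5, 18 (2 points).
  x = 1: rhs = 11, matching y values: none (0 points).
  x = 2: rhs = 3, matching y values: 7, 16 (2 points).
  x = 3: rhs = 7, matching y values: none (0 points).
  x = 4: rhs = 6, matching y values: 11, 12 (2 points).
  x = 5: rhs = 6, matching y values: 11, 12 (2 points).
  x = 6: rhs = 13, matching y values: 6, 17 (2 points).
  x = 7: rhs = 10, matching y values: none (0 points).
  x = 8: rhs = 3, matching y values: 7, 16 (2 points).
  x = 9: rhs = 21, matching y values: none (0 points).
  x = 10: rhs = 1, matching y values: 1, 22 (2 points).
  x = 11: rhs = 18, matching y values: 8, 15 (2 points).
  x = 12: rhs = 9, matching y values: 3, 20 (2 points).
  x = 13: rhs = 3, matching y values: 7, 16 (2 points).
  x = 14: rhs = 6, matching y values: 11, 12 (2 points).
  x = 15: rhs = 1, matching y values: 1, 22 (2 points).
  x = 16: rhs = 17, matching y values: none (0 points).
  x = 17: rhs = 14, matching y values: none (0 points).
  x = 18: rhs = 21, matching y values: none (0 points).
  x = 19: rhs = 21, matching y values: none (0 points).
  x = 20: rhs = 20, matching y values: none (0 points).
  x = 21: rhs = 1, matching y values: 1, 22 (2 points).
  x = 22: rhs = 16, matching y values: 4, 19 (2 points).
Total affine count: 28.
Full point count |E(F_23)| = 28 + 1 = 29.
Hasse bound: |29 − (23+1)| = |5| = 5 ≤ 2√23 ≈ 9.5917 ✓.


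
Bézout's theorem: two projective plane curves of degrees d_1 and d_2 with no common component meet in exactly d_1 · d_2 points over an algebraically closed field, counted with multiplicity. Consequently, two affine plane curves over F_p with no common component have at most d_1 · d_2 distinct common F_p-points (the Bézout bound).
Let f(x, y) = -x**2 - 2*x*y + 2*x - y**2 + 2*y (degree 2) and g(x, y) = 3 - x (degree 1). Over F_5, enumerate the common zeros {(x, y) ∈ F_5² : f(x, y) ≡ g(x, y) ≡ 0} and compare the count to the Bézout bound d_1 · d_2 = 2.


Common zeros: {(3, 2), (3, 4)}; count = 2; Bézout bound = 2.

deg(f) = 2, deg(g) = 1, so Bézout bound = 2.
Scan x ∈ F_5. For each x, list the y ∈ F_5 with f(x, y) ≡ 0 and those with g(x, y) ≡ 0 (mod 5); the common zeros in that column are the intersection.
  x = 0: f ≡ 0 at y ∈ {0, 2}; g ≡ 0 at y ∈ ∅; common: ∅.
  x = 1: f ≡ 0 at y ∈ {1, 4}; g ≡ 0 at y ∈ ∅; common: ∅.
  x = 2: f ≡ 0 at y ∈ {0, 3}; g ≡ 0 at y ∈ ∅; common: ∅.
  x = 3: f ≡ 0 at y ∈ {2, 4}; g ≡ 0 at y ∈ {0, 1, 2, 3, 4}; common: {2, 4}.
  x = 4: f ≡ 0 at y ∈ {1, 3}; g ≡ 0 at y ∈ ∅; common: ∅.
Collecting: common zeros = {(3, 2), (3, 4)}, so the count is 2.
Comparison with the Bézout bound: 2 ≤ 2 = deg(f)·deg(g), as expected for curves with no common component (the bound is attained).


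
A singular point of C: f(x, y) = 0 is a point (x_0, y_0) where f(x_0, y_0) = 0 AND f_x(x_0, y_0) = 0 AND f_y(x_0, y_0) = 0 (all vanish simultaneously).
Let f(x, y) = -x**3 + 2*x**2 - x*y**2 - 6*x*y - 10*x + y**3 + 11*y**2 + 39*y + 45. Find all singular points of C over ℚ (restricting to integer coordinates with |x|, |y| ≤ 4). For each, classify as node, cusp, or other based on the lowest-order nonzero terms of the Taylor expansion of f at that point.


Singular points: {(1, -3)}; classification: node.

Compute partial derivatives:
  f_x = -3*x**2 + 4*x - y**2 - 6*y - 10.
  f_y = -2*x*y - 6*x + 3*y**2 + 22*y + 39.
Scan x_0 ∈ {−4, ..., 4}. For each x_0, f_y(x_0, y) is a polynomial in y; find its integer roots y ∈ {−4, ..., 4}, then test f_x and f at those candidates.
  x = -4: f_y(-4, y) = 3*y**2 + 30*y + 63; vanishes at y ∈ {-3}. (-4, -3): f_x = -65 ≠ 0.
  x = -3: f_y(-3, y) = 3*y**2 + 28*y + 57; vanishes at y ∈ {-3}. (-3, -3): f_x = -40 ≠ 0.
  x = -2: f_y(-2, y) = 3*y**2 + 26*y + 51; vanishes at y ∈ {-3}. (-2, -3): f_x = -21 ≠ 0.
  x = -1: f_y(-1, y) = 3*y**2 + 24*y + 45; vanishes at y ∈ {-3}. (-1, -3): f_x = -8 ≠ 0.
  x = 0: f_y(0, y) = 3*y**2 + 22*y + 39; vanishes at y ∈ {-3}. (0, -3): f_x = -1 ≠ 0.
  x = 1: f_y(1, y) = 3*y**2 + 20*y + 33; vanishes at y ∈ {-3}. (1, -3): f_x = 0, f = 0 — SINGULAR.
  x = 2: f_y(2, y) = 3*y**2 + 18*y + 27; vanishes at y ∈ {-3}. (2, -3): f_x = -5 ≠ 0.
  x = 3: f_y(3, y) = 3*y**2 + 16*y + 21; vanishes at y ∈ {-3}. (3, -3): f_x = -16 ≠ 0.
  x = 4: f_y(4, y) = 3*y**2 + 14*y + 15; vanishes at y ∈ {-3}. (4, -3): f_x = -33 ≠ 0.
Only singular point on the grid: (1, -3).
Classify: substitute x = 1 + u, y = -3 + v and expand: f = -u**3 - u**2 - u*v**2 + v**3 + v**2.
No constant or linear terms (consistent with a singular point). Quadratic part: -u**2 + v**2. Cubic part: -u**3 - u*v**2 + v**3.
The quadratic part v**2 - u**2 = (v − u)(v + u) splits into two distinct linear factors, so there are two distinct tangent lines y − -3 = ±(x − 1) — this is a node (ordinary double point).
Classification: node.


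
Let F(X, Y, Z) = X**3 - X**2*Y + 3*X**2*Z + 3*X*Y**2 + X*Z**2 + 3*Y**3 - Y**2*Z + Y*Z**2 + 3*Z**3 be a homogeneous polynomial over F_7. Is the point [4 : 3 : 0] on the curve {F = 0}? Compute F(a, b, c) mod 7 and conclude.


F(4,3,0) ≡ 2 (mod 7); P is NOT on the curve.

Evaluate F(4, 3, 0) term-by-term (mod 7).
  X**3 ↦ 1·64·1·1 = 64
  -X**2*Y ↦ -1·16·3·1 = -48
  3*X**2*Z ↦ 3·16·1·0 = 0
  3*X*Y**2 ↦ 3·4·9·1 = 108
  X*Z**2 ↦ 1·4·1·0 = 0
  3*Y**3 ↦ 3·1·27·1 = 81
  -Y**2*Z ↦ -1·1·9·0 = 0
  Y*Z**2 ↦ 1·1·3·0 = 0
  3*Z**3 ↦ 3·1·1·0 = 0
Sum: F(4, 3, 0) = (64) + (-48) + (0) + (108) + (0) + (81) + (0) + (0) + (0) = 205.
Reducing mod 7: 205 ≡ 2 (mod 7).
Since F(a, b, c) ≡ 2 ≠ 0 (mod 7), P does NOT lie on the curve.


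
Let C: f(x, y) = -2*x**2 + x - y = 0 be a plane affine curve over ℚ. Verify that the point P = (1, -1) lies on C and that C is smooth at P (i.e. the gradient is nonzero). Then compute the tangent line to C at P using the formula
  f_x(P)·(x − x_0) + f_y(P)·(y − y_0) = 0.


Tangent line at P: -3*x - y + 2 = 0.

Step 1: f(1, -1) = 0, so P lies on C.
Step 2: partial derivatives
  f_x(x, y) = 1 - 4*x, f_y(x, y) = -1.
  f_x(P) = -3, f_y(P) = -1 (gradient nonzero, so P is smooth).
Step 3: tangent line at P: -3·(x − 1) + -1·(y − -1) = 0.
Expanding: -3*x - y + 2 = 0.


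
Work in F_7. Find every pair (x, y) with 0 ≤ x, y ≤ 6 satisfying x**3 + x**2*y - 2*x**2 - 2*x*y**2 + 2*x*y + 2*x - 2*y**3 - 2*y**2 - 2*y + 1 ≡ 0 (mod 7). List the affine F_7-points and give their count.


Affine F_7-points: {(0, 3), (1, 2), (1, 5), (5, 1)}; count = 4.

For each of the 49 pairs (x, y) ∈ F_7², evaluate f(x, y) mod 7. Record the zeros.
  x = 0: [0↦1, 1↦2, 2↦1, 3↦0, 4↦1, 5↦6, 6↦3]  zeros at y ∈ {3}
  x = 1: [0↦2, 1↦4, 2↦0, 3↦6, 4↦3, 5↦0, 6↦6]  zeros at y ∈ {2, 5}
  x = 2: [0↦5, 1↦3, 2↦5, 3↦6, 4↦1, 5↦6, 6↦2]  zeros at y ∈ ∅
  x = 3: [0↦2, 1↦5, 2↦1, 3↦6, 4↦1, 5↦2, 6↦4]  zeros at y ∈ ∅
  x = 4: [0↦6, 1↦2, 2↦1, 3↦5, 4↦2, 5↦1, 6↦4]  zeros at y ∈ ∅
  x = 5: [0↦2, 1↦0, 2↦4, 3↦2, 4↦3, 5↦2, 6↦1]  zeros at y ∈ {1}
  x = 6: [0↦3, 1↦5, 2↦2, 3↦3, 4↦3, 5↦4, 6↦1]  zeros at y ∈ ∅
Collecting zeros: affine points = {(0, 3), (1, 2), (1, 5), (5, 1)}.
Total count |C(F_7)_aff| = 4.
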